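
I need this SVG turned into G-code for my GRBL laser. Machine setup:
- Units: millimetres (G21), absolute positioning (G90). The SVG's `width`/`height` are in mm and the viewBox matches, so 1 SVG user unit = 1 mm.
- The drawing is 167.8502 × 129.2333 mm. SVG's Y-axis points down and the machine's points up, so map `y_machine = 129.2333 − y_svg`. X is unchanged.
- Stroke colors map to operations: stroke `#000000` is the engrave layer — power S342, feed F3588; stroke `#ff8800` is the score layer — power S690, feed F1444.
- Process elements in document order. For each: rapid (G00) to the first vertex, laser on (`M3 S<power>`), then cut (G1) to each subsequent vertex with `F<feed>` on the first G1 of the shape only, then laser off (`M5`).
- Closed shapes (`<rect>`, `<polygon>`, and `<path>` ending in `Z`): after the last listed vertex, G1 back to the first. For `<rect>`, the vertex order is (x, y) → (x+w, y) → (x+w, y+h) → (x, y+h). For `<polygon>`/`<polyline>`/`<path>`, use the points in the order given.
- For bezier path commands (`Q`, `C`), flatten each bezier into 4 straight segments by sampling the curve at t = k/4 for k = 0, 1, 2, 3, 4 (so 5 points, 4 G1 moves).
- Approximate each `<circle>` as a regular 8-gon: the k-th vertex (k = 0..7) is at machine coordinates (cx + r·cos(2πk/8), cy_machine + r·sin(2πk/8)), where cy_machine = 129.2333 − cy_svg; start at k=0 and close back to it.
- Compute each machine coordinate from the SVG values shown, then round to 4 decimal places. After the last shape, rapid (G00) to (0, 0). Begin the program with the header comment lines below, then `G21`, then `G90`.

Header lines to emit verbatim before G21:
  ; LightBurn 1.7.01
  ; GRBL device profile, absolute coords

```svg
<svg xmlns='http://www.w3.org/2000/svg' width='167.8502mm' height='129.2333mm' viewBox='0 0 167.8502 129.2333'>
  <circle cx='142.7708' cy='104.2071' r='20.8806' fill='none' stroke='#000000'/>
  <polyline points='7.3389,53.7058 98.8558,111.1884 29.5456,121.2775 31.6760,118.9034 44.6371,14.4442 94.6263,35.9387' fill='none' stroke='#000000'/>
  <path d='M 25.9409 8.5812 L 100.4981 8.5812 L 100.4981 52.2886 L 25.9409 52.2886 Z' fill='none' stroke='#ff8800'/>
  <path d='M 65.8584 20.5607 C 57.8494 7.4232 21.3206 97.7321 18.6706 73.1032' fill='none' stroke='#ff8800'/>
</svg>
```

; LightBurn 1.7.01
; GRBL device profile, absolute coords
G21
G90
G00 X163.6514 Y25.0262
M3 S342
G1 X157.5356 Y39.7910 F3588
G1 X142.7708 Y45.9068
G1 X128.0060 Y39.7910
G1 X121.8902 Y25.0262
G1 X128.0060 Y10.2614
G1 X142.7708 Y4.1456
G1 X157.5356 Y10.2614
G1 X163.6514 Y25.0262
M5
G00 X7.3389 Y75.5275
M3 S342
G1 X98.8558 Y18.0449 F3588
G1 X29.5456 Y7.9558
G1 X31.6760 Y10.3299
G1 X44.6371 Y114.7891
G1 X94.6263 Y93.2946
M5
G00 X25.9409 Y120.6521
M3 S690
G1 X100.4981 Y120.6521 F1444
G1 X100.4981 Y76.9447
G1 X25.9409 Y76.9447
G1 X25.9409 Y120.6521
M5
G00 X65.8584 Y108.6726
M3 S690
G1 X55.4792 Y102.5418 F1444
G1 X40.2549 Y78.0921
G1 X26.0354 Y55.7970
G1 X18.6706 Y56.1301
M5
G00 X0.0000 Y0.0000

viewBox `0 0 167.8502 129.2333` with mm width/height → 1 unit = 1 mm. Flip: y_m = 129.2333 − y_svg.

**Shape 1** — `<circle>` circle, stroke `#000000` → engrave (S342, F3588). Machine vertices: (163.6514,25.0262) → (157.5356,39.7910) → (142.7708,45.9068) → (128.0060,39.7910) → (121.8902,25.0262) → (128.0060,10.2614) → (142.7708,4.1456) → (157.5356,10.2614) → (163.6514,25.0262). Closed: final G1 returns to the first vertex.

**Shape 2** — `<polyline>` open polyline, stroke `#000000` → engrave (S342, F3588). Machine vertices: (7.3389,75.5275) → (98.8558,18.0449) → (29.5456,7.9558) → (31.6760,10.3299) → (44.6371,114.7891) → (94.6263,93.2946). Open path.

**Shape 3** — `<path>` rectangle, stroke `#ff8800` → score (S690, F1444). Machine vertices: (25.9409,120.6521) → (100.4981,120.6521) → (100.4981,76.9447) → (25.9409,76.9447) → (25.9409,120.6521). Closed: final G1 returns to the first vertex.

**Shape 4** — `<path>` cubic bezier, stroke `#ff8800` → score (S690, F1444). Control points (SVG): P0=(65.8584,20.5607), P1=(57.8494,7.4232), P2=(21.3206,97.7321), P3=(18.6706,73.1032); sampled at t=k/4. Machine vertices: (65.8584,108.6726) → (55.4792,102.5418) → (40.2549,78.0921) → (26.0354,55.7970) → (18.6706,56.1301). Open path.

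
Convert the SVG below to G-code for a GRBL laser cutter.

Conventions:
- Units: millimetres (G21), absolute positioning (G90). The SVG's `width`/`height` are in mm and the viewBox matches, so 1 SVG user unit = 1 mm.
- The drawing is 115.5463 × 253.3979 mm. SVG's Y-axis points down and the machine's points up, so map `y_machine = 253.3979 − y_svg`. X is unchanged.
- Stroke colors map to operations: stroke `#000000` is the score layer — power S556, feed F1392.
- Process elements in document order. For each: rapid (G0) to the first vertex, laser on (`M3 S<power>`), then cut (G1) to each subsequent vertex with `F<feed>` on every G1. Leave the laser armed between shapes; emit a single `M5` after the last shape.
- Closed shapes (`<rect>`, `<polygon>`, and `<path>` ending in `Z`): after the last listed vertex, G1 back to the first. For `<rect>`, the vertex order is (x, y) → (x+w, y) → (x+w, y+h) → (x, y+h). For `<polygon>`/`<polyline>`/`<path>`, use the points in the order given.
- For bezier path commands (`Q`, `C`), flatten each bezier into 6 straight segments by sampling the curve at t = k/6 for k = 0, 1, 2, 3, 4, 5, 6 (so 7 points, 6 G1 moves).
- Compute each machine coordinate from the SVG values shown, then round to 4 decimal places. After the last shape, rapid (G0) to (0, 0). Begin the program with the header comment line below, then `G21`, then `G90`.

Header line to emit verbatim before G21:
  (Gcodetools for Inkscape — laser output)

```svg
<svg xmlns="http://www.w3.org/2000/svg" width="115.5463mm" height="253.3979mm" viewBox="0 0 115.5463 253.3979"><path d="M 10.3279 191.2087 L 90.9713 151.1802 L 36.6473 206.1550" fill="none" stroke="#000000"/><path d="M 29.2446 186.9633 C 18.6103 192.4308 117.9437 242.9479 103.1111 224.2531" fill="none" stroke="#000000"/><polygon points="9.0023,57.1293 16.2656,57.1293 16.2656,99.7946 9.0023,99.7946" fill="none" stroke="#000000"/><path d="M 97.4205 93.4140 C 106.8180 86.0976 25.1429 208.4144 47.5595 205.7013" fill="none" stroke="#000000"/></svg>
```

viewBox `0 0 115.5463 253.3979` with mm width/height → 1 unit = 1 mm. Flip: y_m = 253.3979 − y_svg.

**Shape 1** — `<path>` open polyline, stroke `#000000` → score (S556, F1392). Machine vertices: (10.3279,62.1892) → (90.9713,102.2177) → (36.6473,47.2429). Open path.

**Shape 2** — `<path>` cubic bezier, stroke `#000000` → score (S556, F1392). Control points (SVG): P0=(29.2446,186.9633), P1=(18.6103,192.4308), P2=(117.9437,242.9479), P3=(103.1111,224.2531); sampled at t=k/6. Machine vertices: (29.2446,66.4346) → (32.0538,60.4757) → (46.9650,50.1825) → (67.7522,38.7288) → (88.1896,29.2887) → (102.0512,25.0361) → (103.1111,29.1448). Open path.

**Shape 3** — `<polygon>` rectangle, stroke `#000000` → score (S556, F1392). Machine vertices: (9.0023,196.2686) → (16.2656,196.2686) → (16.2656,153.6033) → (9.0023,153.6033) → (9.0023,196.2686). Closed: final G1 returns to the first vertex.

**Shape 4** — `<path>` cubic bezier, stroke `#000000` → score (S556, F1392). Control points (SVG): P0=(97.4205,93.4140), P1=(106.8180,86.0976), P2=(25.1429,208.4144), P3=(47.5595,205.7013); sampled at t=k/6. Machine vertices: (97.4205,159.9839) → (95.4334,154.0183) → (83.6888,133.5212) → (67.6078,105.5665) → (52.6118,77.2282) → (44.1220,55.5802) → (47.5595,47.6966). Open path.

(Gcodetools for Inkscape — laser output)
G21
G90
G0 X10.3279 Y62.1892
M3 S556
G1 X90.9713 Y102.2177 F1392
G1 X36.6473 Y47.2429 F1392
G0 X29.2446 Y66.4346
M3 S556
G1 X32.0538 Y60.4757 F1392
G1 X46.9650 Y50.1825 F1392
G1 X67.7522 Y38.7288 F1392
G1 X88.1896 Y29.2887 F1392
G1 X102.0512 Y25.0361 F1392
G1 X103.1111 Y29.1448 F1392
G0 X9.0023 Y196.2686
M3 S556
G1 X16.2656 Y196.2686 F1392
G1 X16.2656 Y153.6033 F1392
G1 X9.0023 Y153.6033 F1392
G1 X9.0023 Y196.2686 F1392
G0 X97.4205 Y159.9839
M3 S556
G1 X95.4334 Y154.0183 F1392
G1 X83.6888 Y133.5212 F1392
G1 X67.6078 Y105.5665 F1392
G1 X52.6118 Y77.2282 F1392
G1 X44.1220 Y55.5802 F1392
G1 X47.5595 Y47.6966 F1392
M5
G0 X0.0000 Y0.0000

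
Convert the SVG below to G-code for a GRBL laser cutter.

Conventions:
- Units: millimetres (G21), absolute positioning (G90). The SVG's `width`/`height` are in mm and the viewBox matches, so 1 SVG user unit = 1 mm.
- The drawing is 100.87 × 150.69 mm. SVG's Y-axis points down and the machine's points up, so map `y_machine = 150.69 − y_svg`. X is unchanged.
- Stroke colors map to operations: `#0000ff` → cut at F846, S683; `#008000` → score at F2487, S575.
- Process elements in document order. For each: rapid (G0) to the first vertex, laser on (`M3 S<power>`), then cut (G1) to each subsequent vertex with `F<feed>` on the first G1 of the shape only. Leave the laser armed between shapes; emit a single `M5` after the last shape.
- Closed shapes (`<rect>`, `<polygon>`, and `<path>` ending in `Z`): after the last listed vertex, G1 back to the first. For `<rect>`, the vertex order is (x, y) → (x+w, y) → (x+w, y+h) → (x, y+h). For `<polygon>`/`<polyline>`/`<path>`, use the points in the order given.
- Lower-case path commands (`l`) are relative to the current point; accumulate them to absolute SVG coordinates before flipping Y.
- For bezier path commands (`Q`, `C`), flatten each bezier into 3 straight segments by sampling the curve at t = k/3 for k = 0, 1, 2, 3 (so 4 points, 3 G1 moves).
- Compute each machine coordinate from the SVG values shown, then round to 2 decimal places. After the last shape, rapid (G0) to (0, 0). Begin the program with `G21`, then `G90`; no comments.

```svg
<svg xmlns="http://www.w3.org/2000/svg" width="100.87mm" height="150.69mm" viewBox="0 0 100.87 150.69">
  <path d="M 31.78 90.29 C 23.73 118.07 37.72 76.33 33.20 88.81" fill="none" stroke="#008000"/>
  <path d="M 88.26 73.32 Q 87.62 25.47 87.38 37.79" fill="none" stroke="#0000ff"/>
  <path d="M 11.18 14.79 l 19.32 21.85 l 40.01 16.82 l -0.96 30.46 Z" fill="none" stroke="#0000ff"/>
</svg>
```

G21
G90
G0 X31.78 Y60.40
M3 S575
G1 X29.57 Y51.21 F2487
G1 X33.05 Y60.87
G1 X33.20 Y61.88
G0 X88.26 Y77.37
M3 S683
G1 X87.88 Y102.58 F846
G1 X87.58 Y114.43
G1 X87.38 Y112.90
G0 X11.18 Y135.90
M3 S683
G1 X30.50 Y114.05 F846
G1 X70.51 Y97.23
G1 X69.55 Y66.77
G1 X11.18 Y135.90
M5
G0 X0.00 Y0.00

1 u = 1 mm; y_m = 150.69 − y.

[1] `<path>` cubic bezier, #008000→score S575 F2487: (31.78,60.40) → (29.57,51.21) → (33.05,60.87) → (33.20,61.88)

[2] `<path>` quadratic bezier, #0000ff→cut S683 F846: (88.26,77.37) → (87.88,102.58) → (87.58,114.43) → (87.38,112.90)

[3] `<path>` closed polygon, #0000ff→cut S683 F846: (11.18,135.90) → (30.50,114.05) → (70.51,97.23) → (69.55,66.77) → (11.18,135.90) (closed)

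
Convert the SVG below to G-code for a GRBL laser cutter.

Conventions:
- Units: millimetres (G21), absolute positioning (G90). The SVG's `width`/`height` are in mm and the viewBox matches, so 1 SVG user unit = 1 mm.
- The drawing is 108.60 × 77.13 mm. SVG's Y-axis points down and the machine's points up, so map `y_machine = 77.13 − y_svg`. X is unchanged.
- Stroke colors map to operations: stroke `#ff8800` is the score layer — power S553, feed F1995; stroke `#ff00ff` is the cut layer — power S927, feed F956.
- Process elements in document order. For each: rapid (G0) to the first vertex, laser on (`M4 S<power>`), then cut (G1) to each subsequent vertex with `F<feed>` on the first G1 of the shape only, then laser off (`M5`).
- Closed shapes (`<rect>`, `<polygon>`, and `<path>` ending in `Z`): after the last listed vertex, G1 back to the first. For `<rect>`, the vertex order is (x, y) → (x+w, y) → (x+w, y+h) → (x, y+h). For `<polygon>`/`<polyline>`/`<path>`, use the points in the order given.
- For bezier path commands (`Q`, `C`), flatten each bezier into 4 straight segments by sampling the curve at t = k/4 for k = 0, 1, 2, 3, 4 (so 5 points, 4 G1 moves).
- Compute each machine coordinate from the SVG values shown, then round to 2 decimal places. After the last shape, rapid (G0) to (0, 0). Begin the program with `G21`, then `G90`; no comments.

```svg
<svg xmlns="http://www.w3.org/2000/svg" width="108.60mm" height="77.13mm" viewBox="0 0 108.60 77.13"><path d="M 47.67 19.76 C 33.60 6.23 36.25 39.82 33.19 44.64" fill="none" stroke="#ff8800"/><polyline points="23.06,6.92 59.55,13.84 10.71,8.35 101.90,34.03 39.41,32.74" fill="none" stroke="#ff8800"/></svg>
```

Since the viewBox matches the mm dimensions, user units are millimetres directly. The only transform is the Y-flip y_m = 77.13 − y_svg.

Shape 1 is a cubic bezier drawn with `<path>`. Its stroke #ff8800 means score at S553, F1995. After flipping Y the toolpath is (47.67,57.37) → (39.90,59.87) → (36.30,51.81) → (34.76,40.31) → (33.19,32.49).

Shape 2 is a open polyline drawn with `<polyline>`. Its stroke #ff8800 means score at S553, F1995. After flipping Y the toolpath is (23.06,70.21) → (59.55,63.29) → (10.71,68.78) → (101.90,43.10) → (39.41,44.39).

G21
G90
G0 X47.67 Y57.37
M4 S553
G1 X39.90 Y59.87 F1995
G1 X36.30 Y51.81
G1 X34.76 Y40.31
G1 X33.19 Y32.49
M5
G0 X23.06 Y70.21
M4 S553
G1 X59.55 Y63.29 F1995
G1 X10.71 Y68.78
G1 X101.90 Y43.10
G1 X39.41 Y44.39
M5
G0 X0.00 Y0.00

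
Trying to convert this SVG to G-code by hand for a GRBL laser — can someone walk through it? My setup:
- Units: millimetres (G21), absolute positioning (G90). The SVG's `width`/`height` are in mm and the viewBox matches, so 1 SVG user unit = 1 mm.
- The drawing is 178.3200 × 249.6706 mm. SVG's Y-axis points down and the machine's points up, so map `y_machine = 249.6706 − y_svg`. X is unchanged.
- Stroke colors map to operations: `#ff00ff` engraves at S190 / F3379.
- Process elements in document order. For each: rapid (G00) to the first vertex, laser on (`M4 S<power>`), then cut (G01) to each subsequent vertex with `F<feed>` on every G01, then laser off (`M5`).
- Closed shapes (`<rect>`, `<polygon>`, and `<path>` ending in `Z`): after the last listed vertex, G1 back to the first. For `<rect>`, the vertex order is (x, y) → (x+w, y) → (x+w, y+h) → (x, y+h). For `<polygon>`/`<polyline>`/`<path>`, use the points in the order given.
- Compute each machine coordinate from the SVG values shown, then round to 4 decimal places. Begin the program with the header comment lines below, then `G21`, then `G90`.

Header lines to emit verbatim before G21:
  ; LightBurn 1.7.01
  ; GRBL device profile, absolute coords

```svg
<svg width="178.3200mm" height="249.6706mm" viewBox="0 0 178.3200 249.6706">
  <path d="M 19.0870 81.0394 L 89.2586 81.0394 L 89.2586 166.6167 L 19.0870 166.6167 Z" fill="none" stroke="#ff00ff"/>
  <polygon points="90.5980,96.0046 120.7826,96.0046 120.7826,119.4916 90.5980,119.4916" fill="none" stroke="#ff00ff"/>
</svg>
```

; LightBurn 1.7.01
; GRBL device profile, absolute coords
G21
G90
G00 X19.0870 Y168.6312
M4 S190
G01 X89.2586 Y168.6312 F3379
G01 X89.2586 Y83.0539 F3379
G01 X19.0870 Y83.0539 F3379
G01 X19.0870 Y168.6312 F3379
M5
G00 X90.5980 Y153.6660
M4 S190
G01 X120.7826 Y153.6660 F3379
G01 X120.7826 Y130.1790 F3379
G01 X90.5980 Y130.1790 F3379
G01 X90.5980 Y153.6660 F3379
M5

viewBox `0 0 178.3200 249.6706` with mm width/height → 1 unit = 1 mm. Flip: y_m = 249.6706 − y_svg.

**Shape 1** — `<path>` rectangle, stroke `#ff00ff` → engrave (S190, F3379). Machine vertices: (19.0870,168.6312) → (89.2586,168.6312) → (89.2586,83.0539) → (19.0870,83.0539) → (19.0870,168.6312). Closed: final G1 returns to the first vertex.

**Shape 2** — `<polygon>` rectangle, stroke `#ff00ff` → engrave (S190, F3379). Machine vertices: (90.5980,153.6660) → (120.7826,153.6660) → (120.7826,130.1790) → (90.5980,130.1790) → (90.5980,153.6660). Closed: final G1 returns to the first vertex.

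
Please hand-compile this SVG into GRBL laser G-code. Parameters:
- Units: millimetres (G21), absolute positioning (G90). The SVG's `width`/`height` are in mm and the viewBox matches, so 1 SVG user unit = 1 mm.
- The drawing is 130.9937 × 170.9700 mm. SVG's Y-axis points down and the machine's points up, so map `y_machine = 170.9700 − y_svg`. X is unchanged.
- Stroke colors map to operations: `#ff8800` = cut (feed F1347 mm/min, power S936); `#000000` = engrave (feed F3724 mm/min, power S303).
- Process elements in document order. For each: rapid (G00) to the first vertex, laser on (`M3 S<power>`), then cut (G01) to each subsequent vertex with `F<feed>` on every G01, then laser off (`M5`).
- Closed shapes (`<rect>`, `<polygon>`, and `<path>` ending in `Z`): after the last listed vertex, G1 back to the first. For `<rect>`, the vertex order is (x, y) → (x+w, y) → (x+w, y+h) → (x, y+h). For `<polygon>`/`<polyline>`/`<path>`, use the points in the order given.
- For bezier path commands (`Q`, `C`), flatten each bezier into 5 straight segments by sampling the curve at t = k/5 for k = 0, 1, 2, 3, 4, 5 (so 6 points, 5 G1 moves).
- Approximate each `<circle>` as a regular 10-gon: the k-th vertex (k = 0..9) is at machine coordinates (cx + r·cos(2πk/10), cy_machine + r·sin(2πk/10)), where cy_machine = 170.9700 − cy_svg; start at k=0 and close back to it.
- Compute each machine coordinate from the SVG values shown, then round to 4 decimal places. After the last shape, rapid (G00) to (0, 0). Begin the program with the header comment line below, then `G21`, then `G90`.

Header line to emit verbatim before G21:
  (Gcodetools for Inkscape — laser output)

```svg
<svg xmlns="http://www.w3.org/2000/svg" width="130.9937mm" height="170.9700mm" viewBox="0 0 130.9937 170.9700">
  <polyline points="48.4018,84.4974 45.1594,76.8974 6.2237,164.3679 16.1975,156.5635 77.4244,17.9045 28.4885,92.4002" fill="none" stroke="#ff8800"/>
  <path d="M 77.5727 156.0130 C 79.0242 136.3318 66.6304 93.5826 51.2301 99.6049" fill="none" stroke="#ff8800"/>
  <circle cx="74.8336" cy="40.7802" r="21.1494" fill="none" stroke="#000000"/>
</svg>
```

(Gcodetools for Inkscape — laser output)
G21
G90
G00 X48.4018 Y86.4726
M3 S936
G01 X45.1594 Y94.0726 F1347
G01 X6.2237 Y6.6021 F1347
G01 X16.1975 Y14.4065 F1347
G01 X77.4244 Y153.0655 F1347
G01 X28.4885 Y78.5698 F1347
M5
G00 X77.5727 Y14.9570
M3 S936
G01 X76.8689 Y28.9592 F1347
G01 X73.3624 Y45.0494 F1347
G01 X67.5737 Y59.7793 F1347
G01 X60.0228 Y69.7006 F1347
G01 X51.2301 Y71.3651 F1347
M5
G00 X95.9830 Y130.1898
M3 S303
G01 X91.9438 Y142.6211 F3724
G01 X81.3691 Y150.3041 F3724
G01 X68.2981 Y150.3041 F3724
G01 X57.7234 Y142.6211 F3724
G01 X53.6842 Y130.1898 F3724
G01 X57.7234 Y117.7585 F3724
G01 X68.2981 Y110.0755 F3724
G01 X81.3691 Y110.0755 F3724
G01 X91.9438 Y117.7585 F3724
G01 X95.9830 Y130.1898 F3724
M5
G00 X0.0000 Y0.0000

1 u = 1 mm; y_m = 170.9700 − y.

[1] `<polyline>` open polyline, #ff8800→cut S936 F1347: (48.4018,86.4726) → (45.1594,94.0726) → (6.2237,6.6021) → (16.1975,14.4065) → (77.4244,153.0655) → (28.4885,78.5698)

[2] `<path>` cubic bezier, #ff8800→cut S936 F1347: (77.5727,14.9570) → (76.8689,28.9592) → (73.3624,45.0494) → (67.5737,59.7793) → (60.0228,69.7006) → (51.2301,71.3651)

[3] `<circle>` circle, #000000→engrave S303 F3724: (95.9830,130.1898) → (91.9438,142.6211) → (81.3691,150.3041) → (68.2981,150.3041) → (57.7234,142.6211) → (53.6842,130.1898) → (57.7234,117.7585) → (68.2981,110.0755) → (81.3691,110.0755) → (91.9438,117.7585) → (95.9830,130.1898) (closed)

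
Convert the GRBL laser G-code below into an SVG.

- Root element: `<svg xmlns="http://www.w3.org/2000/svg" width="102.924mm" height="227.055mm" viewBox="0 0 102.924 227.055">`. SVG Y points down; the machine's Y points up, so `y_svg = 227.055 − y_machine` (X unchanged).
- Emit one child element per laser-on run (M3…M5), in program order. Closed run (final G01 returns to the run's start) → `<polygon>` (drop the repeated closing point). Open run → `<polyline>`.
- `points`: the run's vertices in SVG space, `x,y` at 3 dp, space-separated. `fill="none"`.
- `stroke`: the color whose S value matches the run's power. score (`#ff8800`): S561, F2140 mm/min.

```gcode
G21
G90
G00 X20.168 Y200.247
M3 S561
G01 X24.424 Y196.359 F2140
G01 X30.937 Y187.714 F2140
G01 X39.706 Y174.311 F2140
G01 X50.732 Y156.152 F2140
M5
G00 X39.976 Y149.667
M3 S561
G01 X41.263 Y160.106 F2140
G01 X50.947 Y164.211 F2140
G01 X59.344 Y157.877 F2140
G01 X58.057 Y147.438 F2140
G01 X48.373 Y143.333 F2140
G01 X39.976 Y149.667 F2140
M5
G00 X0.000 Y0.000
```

y_svg = 227.055 − y_m. Every run uses S561, so all elements get stroke `#ff8800` (score).

[1] open run; points: 20.168,26.808 24.424,30.696 30.937,39.341 39.706,52.744 50.732,70.903

[2] closed run; points: 39.976,77.388 41.263,66.949 50.947,62.844 59.344,69.178 58.057,79.617 48.373,83.722

<svg xmlns="http://www.w3.org/2000/svg" width="102.924mm" height="227.055mm" viewBox="0 0 102.924 227.055">
  <polyline points="20.168,26.808 24.424,30.696 30.937,39.341 39.706,52.744 50.732,70.903" fill="none" stroke="#ff8800"/>
  <polygon points="39.976,77.388 41.263,66.949 50.947,62.844 59.344,69.178 58.057,79.617 48.373,83.722" fill="none" stroke="#ff8800"/>
</svg>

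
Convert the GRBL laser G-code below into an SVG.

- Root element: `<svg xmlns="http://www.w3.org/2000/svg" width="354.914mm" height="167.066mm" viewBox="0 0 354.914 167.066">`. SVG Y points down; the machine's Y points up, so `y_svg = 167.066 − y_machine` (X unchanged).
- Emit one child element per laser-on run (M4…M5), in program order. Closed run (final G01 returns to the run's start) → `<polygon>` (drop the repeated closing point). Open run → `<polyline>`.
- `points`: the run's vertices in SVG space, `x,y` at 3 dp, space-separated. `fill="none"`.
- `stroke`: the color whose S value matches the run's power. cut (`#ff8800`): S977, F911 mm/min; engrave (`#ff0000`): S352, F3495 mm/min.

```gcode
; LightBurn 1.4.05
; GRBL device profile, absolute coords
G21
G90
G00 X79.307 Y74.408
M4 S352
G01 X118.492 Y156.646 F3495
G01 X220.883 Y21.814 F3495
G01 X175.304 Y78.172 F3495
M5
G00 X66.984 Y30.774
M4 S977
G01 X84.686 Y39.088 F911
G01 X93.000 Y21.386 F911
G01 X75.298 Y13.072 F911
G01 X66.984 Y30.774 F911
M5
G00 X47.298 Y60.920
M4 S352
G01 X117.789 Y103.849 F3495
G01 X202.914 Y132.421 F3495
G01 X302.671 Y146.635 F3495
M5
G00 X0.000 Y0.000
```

<svg xmlns="http://www.w3.org/2000/svg" width="354.914mm" height="167.066mm" viewBox="0 0 354.914 167.066">
  <polyline points="79.307,92.658 118.492,10.420 220.883,145.252 175.304,88.894" fill="none" stroke="#ff0000"/>
  <polygon points="66.984,136.292 84.686,127.978 93.000,145.680 75.298,153.994" fill="none" stroke="#ff8800"/>
  <polyline points="47.298,106.146 117.789,63.217 202.914,34.645 302.671,20.431" fill="none" stroke="#ff0000"/>
</svg>

Each laser-on run becomes one SVG element. Flip Y back into SVG space with y_svg = 167.066 − y_machine.

Run 1: S352 ⇒ engrave layer `#ff0000`. The run is open, so emit a `<polyline>` with points (Y-flipped): 79.307,92.658 118.492,10.420 220.883,145.252 175.304,88.894.

Run 2: the run's S977 means `#ff8800` (cut). The run returns to its start, so emit a `<polygon>` with points (Y-flipped): 66.984,136.292 84.686,127.978 93.000,145.680 75.298,153.994.

Run 3: the run's S352 means `#ff0000` (engrave). The run is open, so emit a `<polyline>` with points (Y-flipped): 47.298,106.146 117.789,63.217 202.914,34.645 302.671,20.431.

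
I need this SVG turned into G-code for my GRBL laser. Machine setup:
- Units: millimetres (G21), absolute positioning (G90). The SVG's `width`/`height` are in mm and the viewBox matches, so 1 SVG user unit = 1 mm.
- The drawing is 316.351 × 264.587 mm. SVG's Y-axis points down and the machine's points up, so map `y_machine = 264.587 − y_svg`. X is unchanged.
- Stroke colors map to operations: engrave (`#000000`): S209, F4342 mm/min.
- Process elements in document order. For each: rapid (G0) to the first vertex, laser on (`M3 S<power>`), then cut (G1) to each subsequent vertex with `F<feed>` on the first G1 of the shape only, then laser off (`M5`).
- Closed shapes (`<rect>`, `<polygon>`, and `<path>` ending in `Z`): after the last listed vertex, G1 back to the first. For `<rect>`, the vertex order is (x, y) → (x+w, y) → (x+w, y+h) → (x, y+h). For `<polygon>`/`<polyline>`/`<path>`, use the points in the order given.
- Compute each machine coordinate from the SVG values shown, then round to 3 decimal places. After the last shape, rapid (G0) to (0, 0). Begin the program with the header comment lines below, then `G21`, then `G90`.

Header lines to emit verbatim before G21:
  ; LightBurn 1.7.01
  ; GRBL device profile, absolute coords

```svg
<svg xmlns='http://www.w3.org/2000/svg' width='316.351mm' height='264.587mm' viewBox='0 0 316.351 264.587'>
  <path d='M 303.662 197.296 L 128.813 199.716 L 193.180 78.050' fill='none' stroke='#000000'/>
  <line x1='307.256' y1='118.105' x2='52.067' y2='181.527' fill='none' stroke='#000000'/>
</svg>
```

; LightBurn 1.7.01
; GRBL device profile, absolute coords
G21
G90
G0 X303.662 Y67.291
M3 S209
G1 X128.813 Y64.871 F4342
G1 X193.180 Y186.537
M5
G0 X307.256 Y146.482
M3 S209
G1 X52.067 Y83.060 F4342
M5
G0 X0.000 Y0.000

viewBox `0 0 316.351 264.587` with mm width/height → 1 unit = 1 mm. Flip: y_m = 264.587 − y_svg.

**Shape 1** — `<path>` open polyline, stroke `#000000` → engrave (S209, F4342). Machine vertices: (303.662,67.291) → (128.813,64.871) → (193.180,186.537). Open path.

**Shape 2** — `<line>` line segment, stroke `#000000` → engrave (S209, F4342). Machine vertices: (307.256,146.482) → (52.067,83.060). Open path.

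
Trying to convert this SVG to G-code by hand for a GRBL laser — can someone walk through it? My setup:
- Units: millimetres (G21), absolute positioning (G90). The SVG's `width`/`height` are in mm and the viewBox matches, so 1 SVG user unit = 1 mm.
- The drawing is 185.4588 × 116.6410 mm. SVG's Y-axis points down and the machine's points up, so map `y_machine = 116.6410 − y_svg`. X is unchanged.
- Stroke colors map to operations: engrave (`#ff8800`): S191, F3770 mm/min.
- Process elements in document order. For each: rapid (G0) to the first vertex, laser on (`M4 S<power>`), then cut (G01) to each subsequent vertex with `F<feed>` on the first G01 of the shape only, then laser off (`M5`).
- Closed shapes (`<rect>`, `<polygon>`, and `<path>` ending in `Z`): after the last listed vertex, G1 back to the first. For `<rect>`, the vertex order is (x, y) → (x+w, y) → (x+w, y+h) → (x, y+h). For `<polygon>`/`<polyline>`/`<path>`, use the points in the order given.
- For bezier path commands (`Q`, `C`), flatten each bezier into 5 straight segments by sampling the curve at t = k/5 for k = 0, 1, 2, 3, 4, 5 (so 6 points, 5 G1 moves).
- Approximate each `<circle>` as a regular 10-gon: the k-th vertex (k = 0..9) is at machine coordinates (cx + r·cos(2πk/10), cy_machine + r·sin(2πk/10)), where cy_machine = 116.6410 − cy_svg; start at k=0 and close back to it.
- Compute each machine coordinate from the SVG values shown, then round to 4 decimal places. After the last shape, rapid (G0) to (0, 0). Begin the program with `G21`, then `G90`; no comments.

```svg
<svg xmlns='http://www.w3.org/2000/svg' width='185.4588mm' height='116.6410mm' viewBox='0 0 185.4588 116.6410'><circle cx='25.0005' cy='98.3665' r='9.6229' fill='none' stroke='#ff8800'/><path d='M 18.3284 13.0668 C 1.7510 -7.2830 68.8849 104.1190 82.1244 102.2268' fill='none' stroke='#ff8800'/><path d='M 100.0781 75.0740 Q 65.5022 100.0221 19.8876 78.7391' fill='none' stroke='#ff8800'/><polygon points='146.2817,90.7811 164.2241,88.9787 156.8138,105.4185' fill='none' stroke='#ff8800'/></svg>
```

G21
G90
G0 X34.6234 Y18.2745
M4 S191
G01 X32.7856 Y23.9307 F3770
G01 X27.9741 Y27.4264
G01 X22.0269 Y27.4264
G01 X17.2154 Y23.9307
G01 X15.3776 Y18.2745
G01 X17.2154 Y12.6183
G01 X22.0269 Y9.1226
G01 X27.9741 Y9.1226
G01 X32.7856 Y12.6183
G01 X34.6234 Y18.2745
M5
G0 X18.3284 Y103.5742
M4 S191
G01 X17.3265 Y101.9342 F3770
G01 X29.8102 Y80.4360
G01 X49.1745 Y50.8418
G01 X68.8142 Y24.9138
G01 X82.1244 Y14.4142
M5
G0 X100.0781 Y41.5670
M4 S191
G01 X85.8062 Y33.4370 F3770
G01 X70.6512 Y29.0055
G01 X54.6131 Y28.2725
G01 X37.6919 Y31.2379
G01 X19.8876 Y37.9019
M5
G0 X146.2817 Y25.8599
M4 S191
G01 X164.2241 Y27.6623 F3770
G01 X156.8138 Y11.2225
G01 X146.2817 Y25.8599
M5
G0 X0.0000 Y0.0000

Since the viewBox matches the mm dimensions, user units are millimetres directly. The only transform is the Y-flip y_m = 116.6410 − y_svg.

Shape 1 is a circle drawn with `<circle>`. Its stroke #ff8800 means engrave at S191, F3770. After flipping Y the toolpath is (34.6234,18.2745) → (32.7856,23.9307) → (27.9741,27.4264) → (22.0269,27.4264) → (17.2154,23.9307) → (15.3776,18.2745) → (17.2154,12.6183) → (22.0269,9.1226) → (27.9741,9.1226) → (32.7856,12.6183) → (34.6234,18.2745), returning to the start.

Shape 2 is a cubic bezier drawn with `<path>`. Its stroke #ff8800 means engrave at S191, F3770. After flipping Y the toolpath is (18.3284,103.5742) → (17.3265,101.9342) → (29.8102,80.4360) → (49.1745,50.8418) → (68.8142,24.9138) → (82.1244,14.4142).

Shape 3 is a quadratic bezier drawn with `<path>`. Its stroke #ff8800 means engrave at S191, F3770. After flipping Y the toolpath is (100.0781,41.5670) → (85.8062,33.4370) → (70.6512,29.0055) → (54.6131,28.2725) → (37.6919,31.2379) → (19.8876,37.9019).

Shape 4 is a regular polygon drawn with `<polygon>`. Its stroke #ff8800 means engrave at S191, F3770. After flipping Y the toolpath is (146.2817,25.8599) → (164.2241,27.6623) → (156.8138,11.2225) → (146.2817,25.8599), returning to the start.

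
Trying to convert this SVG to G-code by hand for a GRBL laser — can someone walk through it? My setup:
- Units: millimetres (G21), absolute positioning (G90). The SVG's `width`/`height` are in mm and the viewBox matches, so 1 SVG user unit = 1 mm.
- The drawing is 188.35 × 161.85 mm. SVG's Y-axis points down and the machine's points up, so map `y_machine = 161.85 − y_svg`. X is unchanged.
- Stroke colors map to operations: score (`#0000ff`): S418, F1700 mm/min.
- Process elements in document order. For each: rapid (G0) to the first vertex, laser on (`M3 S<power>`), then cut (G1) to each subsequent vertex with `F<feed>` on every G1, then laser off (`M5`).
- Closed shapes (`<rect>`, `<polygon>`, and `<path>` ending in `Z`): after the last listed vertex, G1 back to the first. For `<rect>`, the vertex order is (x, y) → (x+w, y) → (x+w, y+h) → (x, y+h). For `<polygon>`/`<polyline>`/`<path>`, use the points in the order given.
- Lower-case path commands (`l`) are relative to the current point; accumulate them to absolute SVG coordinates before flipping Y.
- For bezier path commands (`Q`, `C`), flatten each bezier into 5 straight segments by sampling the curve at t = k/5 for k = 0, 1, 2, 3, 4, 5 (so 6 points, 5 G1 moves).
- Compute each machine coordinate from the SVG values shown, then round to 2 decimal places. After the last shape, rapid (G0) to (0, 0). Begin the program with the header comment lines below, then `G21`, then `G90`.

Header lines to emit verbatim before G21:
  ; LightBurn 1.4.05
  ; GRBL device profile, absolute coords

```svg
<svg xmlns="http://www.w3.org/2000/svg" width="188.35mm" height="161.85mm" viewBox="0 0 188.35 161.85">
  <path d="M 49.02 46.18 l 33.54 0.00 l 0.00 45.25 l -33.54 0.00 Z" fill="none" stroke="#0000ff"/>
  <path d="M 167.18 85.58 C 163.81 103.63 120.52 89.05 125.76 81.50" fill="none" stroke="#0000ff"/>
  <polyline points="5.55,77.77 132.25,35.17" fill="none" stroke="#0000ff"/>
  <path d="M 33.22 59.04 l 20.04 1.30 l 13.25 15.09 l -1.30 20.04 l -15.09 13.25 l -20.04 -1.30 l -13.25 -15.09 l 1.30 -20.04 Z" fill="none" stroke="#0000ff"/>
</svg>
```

Since the viewBox matches the mm dimensions, user units are millimetres directly. The only transform is the Y-flip y_m = 161.85 − y_svg.

Shape 1 is a rectangle drawn with `<path>`. Its stroke #0000ff means score at S418, F1700. After flipping Y the toolpath is (49.02,115.67) → (82.56,115.67) → (82.56,70.42) → (49.02,70.42) → (49.02,115.67), returning to the start.

Shape 2 is a cubic bezier drawn with `<path>`. Its stroke #0000ff means score at S418, F1700. After flipping Y the toolpath is (167.18,76.27) → (161.08,69.04) → (149.64,67.73) → (137.11,70.45) → (127.73,75.29) → (125.76,80.35).

Shape 3 is a line segment drawn with `<polyline>`. Its stroke #0000ff means score at S418, F1700. After flipping Y the toolpath is (5.55,84.08) → (132.25,126.68).

Shape 4 is a regular polygon drawn with `<path>`. Its stroke #0000ff means score at S418, F1700. After flipping Y the toolpath is (33.22,102.81) → (53.26,101.51) → (66.51,86.42) → (65.21,66.38) → (50.12,53.13) → (30.08,54.43) → (16.83,69.52) → (18.13,89.56) → (33.22,102.81), returning to the start.

; LightBurn 1.4.05
; GRBL device profile, absolute coords
G21
G90
G0 X49.02 Y115.67
M3 S418
G1 X82.56 Y115.67 F1700
G1 X82.56 Y70.42 F1700
G1 X49.02 Y70.42 F1700
G1 X49.02 Y115.67 F1700
M5
G0 X167.18 Y76.27
M3 S418
G1 X161.08 Y69.04 F1700
G1 X149.64 Y67.73 F1700
G1 X137.11 Y70.45 F1700
G1 X127.73 Y75.29 F1700
G1 X125.76 Y80.35 F1700
M5
G0 X5.55 Y84.08
M3 S418
G1 X132.25 Y126.68 F1700
M5
G0 X33.22 Y102.81
M3 S418
G1 X53.26 Y101.51 F1700
G1 X66.51 Y86.42 F1700
G1 X65.21 Y66.38 F1700
G1 X50.12 Y53.13 F1700
G1 X30.08 Y54.43 F1700
G1 X16.83 Y69.52 F1700
G1 X18.13 Y89.56 F1700
G1 X33.22 Y102.81 F1700
M5
G0 X0.00 Y0.00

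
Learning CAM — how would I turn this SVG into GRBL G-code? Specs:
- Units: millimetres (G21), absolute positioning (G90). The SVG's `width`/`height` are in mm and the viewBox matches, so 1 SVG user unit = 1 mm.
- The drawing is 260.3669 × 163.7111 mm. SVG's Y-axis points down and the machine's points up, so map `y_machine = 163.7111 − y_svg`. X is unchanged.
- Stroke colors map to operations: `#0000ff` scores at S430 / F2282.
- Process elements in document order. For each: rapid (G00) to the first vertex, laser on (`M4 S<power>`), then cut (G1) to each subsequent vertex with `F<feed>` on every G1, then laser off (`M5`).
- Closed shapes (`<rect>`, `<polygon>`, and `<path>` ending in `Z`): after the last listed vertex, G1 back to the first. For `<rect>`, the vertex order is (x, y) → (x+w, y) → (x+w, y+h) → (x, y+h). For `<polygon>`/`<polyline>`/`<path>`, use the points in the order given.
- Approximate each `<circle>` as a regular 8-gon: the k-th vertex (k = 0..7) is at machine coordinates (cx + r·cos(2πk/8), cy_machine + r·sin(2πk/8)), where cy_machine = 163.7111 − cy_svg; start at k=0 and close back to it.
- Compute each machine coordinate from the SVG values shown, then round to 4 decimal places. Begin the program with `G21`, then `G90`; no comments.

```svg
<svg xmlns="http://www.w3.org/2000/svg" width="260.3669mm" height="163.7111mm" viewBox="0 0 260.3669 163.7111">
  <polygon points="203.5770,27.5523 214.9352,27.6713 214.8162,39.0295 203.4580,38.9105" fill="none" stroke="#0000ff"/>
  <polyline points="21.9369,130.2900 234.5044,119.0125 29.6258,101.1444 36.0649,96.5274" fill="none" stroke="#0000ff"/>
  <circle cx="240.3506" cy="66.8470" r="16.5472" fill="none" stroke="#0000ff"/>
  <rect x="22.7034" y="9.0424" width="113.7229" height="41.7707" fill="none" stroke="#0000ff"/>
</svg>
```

G21
G90
G00 X203.5770 Y136.1588
M4 S430
G1 X214.9352 Y136.0398 F2282
G1 X214.8162 Y124.6816 F2282
G1 X203.4580 Y124.8006 F2282
G1 X203.5770 Y136.1588 F2282
M5
G00 X21.9369 Y33.4211
M4 S430
G1 X234.5044 Y44.6986 F2282
G1 X29.6258 Y62.5667 F2282
G1 X36.0649 Y67.1837 F2282
M5
G00 X256.8978 Y96.8641
M4 S430
G1 X252.0512 Y108.5647 F2282
G1 X240.3506 Y113.4113 F2282
G1 X228.6500 Y108.5647 F2282
G1 X223.8034 Y96.8641 F2282
G1 X228.6500 Y85.1635 F2282
G1 X240.3506 Y80.3169 F2282
G1 X252.0512 Y85.1635 F2282
G1 X256.8978 Y96.8641 F2282
M5
G00 X22.7034 Y154.6687
M4 S430
G1 X136.4263 Y154.6687 F2282
G1 X136.4263 Y112.8980 F2282
G1 X22.7034 Y112.8980 F2282
G1 X22.7034 Y154.6687 F2282
M5

1 u = 1 mm; y_m = 163.7111 − y.

[1] `<polygon>` regular polygon, #0000ff→score S430 F2282: (203.5770,136.1588) → (214.9352,136.0398) → (214.8162,124.6816) → (203.4580,124.8006) → (203.5770,136.1588) (closed)

[2] `<polyline>` open polyline, #0000ff→score S430 F2282: (21.9369,33.4211) → (234.5044,44.6986) → (29.6258,62.5667) → (36.0649,67.1837)

[3] `<circle>` circle, #0000ff→score S430 F2282: (256.8978,96.8641) → (252.0512,108.5647) → (240.3506,113.4113) → (228.6500,108.5647) → (223.8034,96.8641) → (228.6500,85.1635) → (240.3506,80.3169) → (252.0512,85.1635) → (256.8978,96.8641) (closed)

[4] `<rect>` rectangle, #0000ff→score S430 F2282: (22.7034,154.6687) → (136.4263,154.6687) → (136.4263,112.8980) → (22.7034,112.8980) → (22.7034,154.6687) (closed)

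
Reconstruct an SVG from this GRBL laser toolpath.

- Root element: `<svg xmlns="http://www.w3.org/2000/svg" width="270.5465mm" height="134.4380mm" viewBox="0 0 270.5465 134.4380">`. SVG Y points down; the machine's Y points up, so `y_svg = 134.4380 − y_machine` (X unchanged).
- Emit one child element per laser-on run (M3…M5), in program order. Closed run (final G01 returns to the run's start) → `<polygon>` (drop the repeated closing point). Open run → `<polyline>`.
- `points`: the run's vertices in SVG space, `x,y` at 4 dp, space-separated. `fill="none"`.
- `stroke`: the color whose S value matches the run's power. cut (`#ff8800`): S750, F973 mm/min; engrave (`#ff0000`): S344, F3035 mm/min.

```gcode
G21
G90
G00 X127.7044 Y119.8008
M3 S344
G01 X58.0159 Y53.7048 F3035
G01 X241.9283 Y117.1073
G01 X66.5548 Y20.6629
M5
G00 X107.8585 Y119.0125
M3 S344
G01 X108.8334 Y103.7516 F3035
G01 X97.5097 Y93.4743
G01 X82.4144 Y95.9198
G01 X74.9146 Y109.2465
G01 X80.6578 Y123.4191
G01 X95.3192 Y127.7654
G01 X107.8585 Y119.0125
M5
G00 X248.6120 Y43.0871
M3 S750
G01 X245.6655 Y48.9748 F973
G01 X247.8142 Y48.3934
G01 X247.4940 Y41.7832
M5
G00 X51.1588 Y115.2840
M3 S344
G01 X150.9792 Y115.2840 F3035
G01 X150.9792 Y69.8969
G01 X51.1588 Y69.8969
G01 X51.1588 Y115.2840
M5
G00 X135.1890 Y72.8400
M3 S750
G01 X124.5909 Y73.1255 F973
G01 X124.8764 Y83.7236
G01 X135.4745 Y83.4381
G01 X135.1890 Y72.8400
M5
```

<svg xmlns="http://www.w3.org/2000/svg" width="270.5465mm" height="134.4380mm" viewBox="0 0 270.5465 134.4380">
  <polyline points="127.7044,14.6372 58.0159,80.7332 241.9283,17.3307 66.5548,113.7751" fill="none" stroke="#ff0000"/>
  <polygon points="107.8585,15.4255 108.8334,30.6864 97.5097,40.9637 82.4144,38.5182 74.9146,25.1915 80.6578,11.0189 95.3192,6.6726" fill="none" stroke="#ff0000"/>
  <polyline points="248.6120,91.3509 245.6655,85.4632 247.8142,86.0446 247.4940,92.6548" fill="none" stroke="#ff8800"/>
  <polygon points="51.1588,19.1540 150.9792,19.1540 150.9792,64.5411 51.1588,64.5411" fill="none" stroke="#ff0000"/>
  <polygon points="135.1890,61.5980 124.5909,61.3125 124.8764,50.7144 135.4745,50.9999" fill="none" stroke="#ff8800"/>
</svg>

Each laser-on run becomes one SVG element. Flip Y back into SVG space with y_svg = 134.4380 − y_machine.

Run 1: S344 ⇒ engrave layer `#ff0000`. The run is open, so emit a `<polyline>` with points (Y-flipped): 127.7044,14.6372 58.0159,80.7332 241.9283,17.3307 66.5548,113.7751.

Run 2: S344 ⇒ engrave layer `#ff0000`. The run returns to its start, so emit a `<polygon>` with points (Y-flipped): 107.8585,15.4255 108.8334,30.6864 97.5097,40.9637 82.4144,38.5182 74.9146,25.1915 80.6578,11.0189 95.3192,6.6726.

Run 3: power S750 maps to stroke `#ff8800` (cut). The run is open, so emit a `<polyline>` with points (Y-flipped): 248.6120,91.3509 245.6655,85.4632 247.8142,86.0446 247.4940,92.6548.

Run 4: S344 ⇒ engrave layer `#ff0000`. The run returns to its start, so emit a `<polygon>` with points (Y-flipped): 51.1588,19.1540 150.9792,19.1540 150.9792,64.5411 51.1588,64.5411.

Run 5: S750 ⇒ cut layer `#ff8800`. The run returns to its start, so emit a `<polygon>` with points (Y-flipped): 135.1890,61.5980 124.5909,61.3125 124.8764,50.7144 135.4745,50.9999.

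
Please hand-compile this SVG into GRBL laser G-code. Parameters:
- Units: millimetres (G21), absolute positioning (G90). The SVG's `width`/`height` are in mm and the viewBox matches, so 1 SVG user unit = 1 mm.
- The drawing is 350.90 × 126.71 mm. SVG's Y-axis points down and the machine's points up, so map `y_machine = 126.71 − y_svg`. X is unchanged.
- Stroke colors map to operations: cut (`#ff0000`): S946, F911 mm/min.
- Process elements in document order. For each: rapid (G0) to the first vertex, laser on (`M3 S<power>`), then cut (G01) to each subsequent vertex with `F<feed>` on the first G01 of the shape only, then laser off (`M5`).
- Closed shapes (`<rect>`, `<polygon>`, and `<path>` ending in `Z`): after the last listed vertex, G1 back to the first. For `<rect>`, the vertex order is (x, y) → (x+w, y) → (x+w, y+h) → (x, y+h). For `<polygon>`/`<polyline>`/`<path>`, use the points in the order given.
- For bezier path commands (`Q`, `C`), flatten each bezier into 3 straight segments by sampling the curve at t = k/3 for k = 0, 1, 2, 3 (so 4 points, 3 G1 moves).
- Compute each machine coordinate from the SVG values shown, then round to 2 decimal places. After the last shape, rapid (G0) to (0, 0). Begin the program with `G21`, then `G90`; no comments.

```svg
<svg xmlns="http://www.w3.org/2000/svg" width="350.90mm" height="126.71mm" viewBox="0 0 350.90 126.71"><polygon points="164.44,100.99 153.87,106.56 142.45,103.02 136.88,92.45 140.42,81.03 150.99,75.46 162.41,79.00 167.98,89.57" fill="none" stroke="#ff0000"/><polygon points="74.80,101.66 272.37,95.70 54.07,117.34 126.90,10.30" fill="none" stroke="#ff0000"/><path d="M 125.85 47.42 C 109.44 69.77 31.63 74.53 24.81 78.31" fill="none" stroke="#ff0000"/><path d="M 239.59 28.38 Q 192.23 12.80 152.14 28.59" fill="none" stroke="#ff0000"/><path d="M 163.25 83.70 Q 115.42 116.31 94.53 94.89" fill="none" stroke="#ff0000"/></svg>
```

viewBox `0 0 350.90 126.71` with mm width/height → 1 unit = 1 mm. Flip: y_m = 126.71 − y_svg.

**Shape 1** — `<polygon>` regular polygon, stroke `#ff0000` → cut (S946, F911). Machine vertices: (164.44,25.72) → (153.87,20.15) → (142.45,23.69) → (136.88,34.26) → (140.42,45.68) → (150.99,51.25) → (162.41,47.71) → (167.98,37.14) → (164.44,25.72). Closed: final G1 returns to the first vertex.

**Shape 2** — `<polygon>` closed polygon, stroke `#ff0000` → cut (S946, F911). Machine vertices: (74.80,25.05) → (272.37,31.01) → (54.07,9.37) → (126.90,116.41) → (74.80,25.05). Closed: final G1 returns to the first vertex.

**Shape 3** — `<path>` cubic bezier, stroke `#ff0000` → cut (S946, F911). Control points (SVG): P0=(125.85,47.42), P1=(109.44,69.77), P2=(31.63,74.53), P3=(24.81,78.31); sampled at t=k/3. Machine vertices: (125.85,79.29) → (93.88,62.19) → (50.39,53.12) → (24.81,48.40). Open path.

**Shape 4** — `<path>` quadratic bezier, stroke `#ff0000` → cut (S946, F911). Control points (SVG): P0=(239.59,28.38), P1=(192.23,12.80), P2=(152.14,28.59); sampled at t=k/3. Machine vertices: (239.59,98.33) → (208.82,105.23) → (179.67,105.16) → (152.14,98.12). Open path.

**Shape 5** — `<path>` quadratic bezier, stroke `#ff0000` → cut (S946, F911). Control points (SVG): P0=(163.25,83.70), P1=(115.42,116.31), P2=(94.53,94.89); sampled at t=k/3. Machine vertices: (163.25,43.01) → (134.36,27.27) → (111.45,23.54) → (94.53,31.82). Open path.

G21
G90
G0 X164.44 Y25.72
M3 S946
G01 X153.87 Y20.15 F911
G01 X142.45 Y23.69
G01 X136.88 Y34.26
G01 X140.42 Y45.68
G01 X150.99 Y51.25
G01 X162.41 Y47.71
G01 X167.98 Y37.14
G01 X164.44 Y25.72
M5
G0 X74.80 Y25.05
M3 S946
G01 X272.37 Y31.01 F911
G01 X54.07 Y9.37
G01 X126.90 Y116.41
G01 X74.80 Y25.05
M5
G0 X125.85 Y79.29
M3 S946
G01 X93.88 Y62.19 F911
G01 X50.39 Y53.12
G01 X24.81 Y48.40
M5
G0 X239.59 Y98.33
M3 S946
G01 X208.82 Y105.23 F911
G01 X179.67 Y105.16
G01 X152.14 Y98.12
M5
G0 X163.25 Y43.01
M3 S946
G01 X134.36 Y27.27 F911
G01 X111.45 Y23.54
G01 X94.53 Y31.82
M5
G0 X0.00 Y0.00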